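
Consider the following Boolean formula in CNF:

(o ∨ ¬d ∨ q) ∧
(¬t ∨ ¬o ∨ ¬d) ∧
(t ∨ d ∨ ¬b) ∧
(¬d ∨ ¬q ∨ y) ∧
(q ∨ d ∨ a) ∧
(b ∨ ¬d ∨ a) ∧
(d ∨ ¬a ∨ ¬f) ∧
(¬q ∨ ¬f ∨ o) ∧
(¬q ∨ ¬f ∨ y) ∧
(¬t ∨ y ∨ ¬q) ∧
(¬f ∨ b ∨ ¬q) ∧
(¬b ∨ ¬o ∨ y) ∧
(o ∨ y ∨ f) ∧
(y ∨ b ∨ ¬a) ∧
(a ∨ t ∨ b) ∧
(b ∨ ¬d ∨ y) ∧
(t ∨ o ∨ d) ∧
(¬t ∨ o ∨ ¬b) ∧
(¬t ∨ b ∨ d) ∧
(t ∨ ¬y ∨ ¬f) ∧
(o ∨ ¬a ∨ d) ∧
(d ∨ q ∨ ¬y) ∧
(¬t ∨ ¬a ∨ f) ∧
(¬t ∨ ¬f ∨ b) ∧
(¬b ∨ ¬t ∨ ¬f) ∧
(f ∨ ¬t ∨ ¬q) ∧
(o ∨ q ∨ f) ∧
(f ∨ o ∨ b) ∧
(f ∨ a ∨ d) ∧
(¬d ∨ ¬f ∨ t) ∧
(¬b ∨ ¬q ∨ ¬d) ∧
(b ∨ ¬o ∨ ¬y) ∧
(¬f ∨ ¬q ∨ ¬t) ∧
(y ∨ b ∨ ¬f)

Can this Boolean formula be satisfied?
Yes

Yes, the formula is satisfiable.

One satisfying assignment is: a=True, d=True, b=True, t=False, q=False, f=False, o=True, y=True

Verification: With this assignment, all 34 clauses evaluate to true.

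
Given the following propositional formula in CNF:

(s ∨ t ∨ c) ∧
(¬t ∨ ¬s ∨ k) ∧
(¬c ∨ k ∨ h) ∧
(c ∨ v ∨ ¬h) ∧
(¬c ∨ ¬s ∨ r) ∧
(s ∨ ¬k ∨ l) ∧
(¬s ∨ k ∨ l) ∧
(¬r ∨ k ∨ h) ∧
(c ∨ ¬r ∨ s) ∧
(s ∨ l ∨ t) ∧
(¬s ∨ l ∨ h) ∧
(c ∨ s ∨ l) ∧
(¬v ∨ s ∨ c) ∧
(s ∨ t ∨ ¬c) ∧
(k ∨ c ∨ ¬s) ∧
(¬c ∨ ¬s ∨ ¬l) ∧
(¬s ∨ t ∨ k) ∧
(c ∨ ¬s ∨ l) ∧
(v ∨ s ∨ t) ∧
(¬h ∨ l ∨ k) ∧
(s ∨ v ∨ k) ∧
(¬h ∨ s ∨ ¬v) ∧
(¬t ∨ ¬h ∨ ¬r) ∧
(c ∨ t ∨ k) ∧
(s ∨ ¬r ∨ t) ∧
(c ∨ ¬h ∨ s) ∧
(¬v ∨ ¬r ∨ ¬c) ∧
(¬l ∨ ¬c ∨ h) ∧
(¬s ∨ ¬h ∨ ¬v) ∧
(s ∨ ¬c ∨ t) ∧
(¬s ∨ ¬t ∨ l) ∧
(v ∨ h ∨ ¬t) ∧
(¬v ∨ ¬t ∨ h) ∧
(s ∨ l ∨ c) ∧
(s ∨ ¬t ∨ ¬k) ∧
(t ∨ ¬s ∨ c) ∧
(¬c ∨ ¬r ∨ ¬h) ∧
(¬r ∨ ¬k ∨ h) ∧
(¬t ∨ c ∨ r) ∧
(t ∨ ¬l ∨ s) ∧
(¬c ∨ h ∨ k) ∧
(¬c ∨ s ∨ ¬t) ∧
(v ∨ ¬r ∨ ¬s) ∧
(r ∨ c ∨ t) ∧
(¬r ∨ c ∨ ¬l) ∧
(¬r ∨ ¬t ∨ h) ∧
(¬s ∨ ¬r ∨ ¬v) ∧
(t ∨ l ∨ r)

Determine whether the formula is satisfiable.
No

No, the formula is not satisfiable.

No assignment of truth values to the variables can make all 48 clauses true simultaneously.

The formula is UNSAT (unsatisfiable).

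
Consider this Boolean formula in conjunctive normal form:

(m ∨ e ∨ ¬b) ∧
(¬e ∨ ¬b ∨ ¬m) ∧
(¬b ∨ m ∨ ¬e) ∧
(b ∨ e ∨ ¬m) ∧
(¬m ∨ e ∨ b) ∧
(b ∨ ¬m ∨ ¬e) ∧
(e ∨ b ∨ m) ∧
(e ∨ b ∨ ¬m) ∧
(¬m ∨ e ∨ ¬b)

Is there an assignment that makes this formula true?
Yes

Yes, the formula is satisfiable.

One satisfying assignment is: b=False, e=True, m=False

Verification: With this assignment, all 9 clauses evaluate to true.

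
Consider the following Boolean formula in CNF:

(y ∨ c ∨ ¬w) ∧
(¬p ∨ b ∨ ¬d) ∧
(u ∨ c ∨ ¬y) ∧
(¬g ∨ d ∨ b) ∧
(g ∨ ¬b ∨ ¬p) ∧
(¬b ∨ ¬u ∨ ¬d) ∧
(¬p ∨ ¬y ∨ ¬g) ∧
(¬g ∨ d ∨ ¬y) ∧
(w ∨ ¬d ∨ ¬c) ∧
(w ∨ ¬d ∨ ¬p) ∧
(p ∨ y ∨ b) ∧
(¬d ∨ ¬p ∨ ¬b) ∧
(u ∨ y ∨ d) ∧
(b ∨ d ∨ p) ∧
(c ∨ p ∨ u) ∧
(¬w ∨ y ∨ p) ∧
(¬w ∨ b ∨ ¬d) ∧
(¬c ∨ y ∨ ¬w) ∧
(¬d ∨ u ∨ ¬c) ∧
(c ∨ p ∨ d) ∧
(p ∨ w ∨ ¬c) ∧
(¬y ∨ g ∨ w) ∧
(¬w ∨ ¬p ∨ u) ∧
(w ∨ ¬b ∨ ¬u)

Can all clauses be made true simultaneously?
Yes

Yes, the formula is satisfiable.

One satisfying assignment is: d=False, y=True, b=True, g=False, p=False, w=True, u=False, c=True

Verification: With this assignment, all 24 clauses evaluate to true.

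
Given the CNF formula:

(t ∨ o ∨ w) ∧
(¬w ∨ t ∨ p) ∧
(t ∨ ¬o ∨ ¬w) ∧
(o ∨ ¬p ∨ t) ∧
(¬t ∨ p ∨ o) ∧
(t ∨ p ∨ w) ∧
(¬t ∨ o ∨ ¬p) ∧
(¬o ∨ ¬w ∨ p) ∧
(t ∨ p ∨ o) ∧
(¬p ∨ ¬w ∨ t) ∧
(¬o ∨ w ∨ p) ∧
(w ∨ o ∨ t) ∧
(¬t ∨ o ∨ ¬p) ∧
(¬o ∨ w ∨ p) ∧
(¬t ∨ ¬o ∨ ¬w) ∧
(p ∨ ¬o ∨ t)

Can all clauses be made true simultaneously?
Yes

Yes, the formula is satisfiable.

One satisfying assignment is: p=True, w=False, o=True, t=True

Verification: With this assignment, all 16 clauses evaluate to true.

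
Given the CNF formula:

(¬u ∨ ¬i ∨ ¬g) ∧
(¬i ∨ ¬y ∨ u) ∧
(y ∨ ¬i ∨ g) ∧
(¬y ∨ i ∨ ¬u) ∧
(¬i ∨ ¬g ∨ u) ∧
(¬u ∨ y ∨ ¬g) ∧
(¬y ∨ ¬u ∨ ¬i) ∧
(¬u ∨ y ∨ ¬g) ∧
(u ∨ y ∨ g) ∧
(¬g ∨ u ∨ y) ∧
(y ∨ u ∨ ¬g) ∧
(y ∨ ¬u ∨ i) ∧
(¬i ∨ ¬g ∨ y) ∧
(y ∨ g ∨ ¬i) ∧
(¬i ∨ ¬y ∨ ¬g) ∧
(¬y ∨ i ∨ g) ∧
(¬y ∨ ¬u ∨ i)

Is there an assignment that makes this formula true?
Yes

Yes, the formula is satisfiable.

One satisfying assignment is: i=False, y=True, u=False, g=True

Verification: With this assignment, all 17 clauses evaluate to true.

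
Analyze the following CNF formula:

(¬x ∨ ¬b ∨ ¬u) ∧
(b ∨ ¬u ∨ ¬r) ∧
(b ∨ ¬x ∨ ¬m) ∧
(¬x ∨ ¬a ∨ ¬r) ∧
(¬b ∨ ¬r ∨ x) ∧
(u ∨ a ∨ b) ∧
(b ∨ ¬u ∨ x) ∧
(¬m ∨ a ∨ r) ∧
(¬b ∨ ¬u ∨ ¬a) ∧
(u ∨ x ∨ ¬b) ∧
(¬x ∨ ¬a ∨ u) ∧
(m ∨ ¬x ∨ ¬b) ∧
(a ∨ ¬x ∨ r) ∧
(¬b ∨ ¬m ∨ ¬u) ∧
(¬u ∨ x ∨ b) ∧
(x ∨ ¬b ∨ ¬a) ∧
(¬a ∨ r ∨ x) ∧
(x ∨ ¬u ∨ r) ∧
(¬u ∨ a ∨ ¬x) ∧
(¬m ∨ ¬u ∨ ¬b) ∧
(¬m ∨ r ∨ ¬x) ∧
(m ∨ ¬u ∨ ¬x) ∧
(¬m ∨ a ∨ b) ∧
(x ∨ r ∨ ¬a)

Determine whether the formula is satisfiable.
Yes

Yes, the formula is satisfiable.

One satisfying assignment is: u=False, a=True, m=False, r=True, x=False, b=False

Verification: With this assignment, all 24 clauses evaluate to true.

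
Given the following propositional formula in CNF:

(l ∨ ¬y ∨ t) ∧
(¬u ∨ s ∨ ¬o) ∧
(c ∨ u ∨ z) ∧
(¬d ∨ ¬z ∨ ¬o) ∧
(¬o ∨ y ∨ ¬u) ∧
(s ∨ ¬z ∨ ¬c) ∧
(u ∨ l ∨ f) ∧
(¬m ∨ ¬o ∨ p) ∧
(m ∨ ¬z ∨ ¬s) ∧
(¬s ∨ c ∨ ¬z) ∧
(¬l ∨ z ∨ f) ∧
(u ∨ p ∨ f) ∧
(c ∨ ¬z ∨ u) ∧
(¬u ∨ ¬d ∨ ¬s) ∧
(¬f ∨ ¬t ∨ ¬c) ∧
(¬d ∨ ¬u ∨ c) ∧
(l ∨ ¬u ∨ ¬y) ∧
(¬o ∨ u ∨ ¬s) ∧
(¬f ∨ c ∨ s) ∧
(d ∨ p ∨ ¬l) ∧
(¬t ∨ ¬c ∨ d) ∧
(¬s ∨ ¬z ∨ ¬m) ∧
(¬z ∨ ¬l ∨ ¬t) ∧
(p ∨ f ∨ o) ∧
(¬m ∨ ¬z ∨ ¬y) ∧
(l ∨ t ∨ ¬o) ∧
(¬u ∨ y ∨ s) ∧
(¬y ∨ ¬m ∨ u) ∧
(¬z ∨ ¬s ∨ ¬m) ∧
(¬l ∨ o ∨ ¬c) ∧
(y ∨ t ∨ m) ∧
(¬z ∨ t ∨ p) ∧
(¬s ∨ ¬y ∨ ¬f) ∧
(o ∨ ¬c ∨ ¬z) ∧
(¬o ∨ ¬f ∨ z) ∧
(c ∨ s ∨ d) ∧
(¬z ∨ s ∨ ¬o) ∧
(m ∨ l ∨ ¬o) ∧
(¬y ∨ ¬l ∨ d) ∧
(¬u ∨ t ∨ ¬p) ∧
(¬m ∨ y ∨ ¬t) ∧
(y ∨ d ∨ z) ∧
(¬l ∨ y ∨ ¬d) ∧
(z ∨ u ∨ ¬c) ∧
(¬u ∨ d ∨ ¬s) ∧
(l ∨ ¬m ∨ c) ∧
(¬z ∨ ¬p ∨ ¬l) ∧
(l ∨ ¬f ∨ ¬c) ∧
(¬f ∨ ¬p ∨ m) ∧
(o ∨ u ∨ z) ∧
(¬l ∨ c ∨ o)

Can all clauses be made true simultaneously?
No

No, the formula is not satisfiable.

No assignment of truth values to the variables can make all 51 clauses true simultaneously.

The formula is UNSAT (unsatisfiable).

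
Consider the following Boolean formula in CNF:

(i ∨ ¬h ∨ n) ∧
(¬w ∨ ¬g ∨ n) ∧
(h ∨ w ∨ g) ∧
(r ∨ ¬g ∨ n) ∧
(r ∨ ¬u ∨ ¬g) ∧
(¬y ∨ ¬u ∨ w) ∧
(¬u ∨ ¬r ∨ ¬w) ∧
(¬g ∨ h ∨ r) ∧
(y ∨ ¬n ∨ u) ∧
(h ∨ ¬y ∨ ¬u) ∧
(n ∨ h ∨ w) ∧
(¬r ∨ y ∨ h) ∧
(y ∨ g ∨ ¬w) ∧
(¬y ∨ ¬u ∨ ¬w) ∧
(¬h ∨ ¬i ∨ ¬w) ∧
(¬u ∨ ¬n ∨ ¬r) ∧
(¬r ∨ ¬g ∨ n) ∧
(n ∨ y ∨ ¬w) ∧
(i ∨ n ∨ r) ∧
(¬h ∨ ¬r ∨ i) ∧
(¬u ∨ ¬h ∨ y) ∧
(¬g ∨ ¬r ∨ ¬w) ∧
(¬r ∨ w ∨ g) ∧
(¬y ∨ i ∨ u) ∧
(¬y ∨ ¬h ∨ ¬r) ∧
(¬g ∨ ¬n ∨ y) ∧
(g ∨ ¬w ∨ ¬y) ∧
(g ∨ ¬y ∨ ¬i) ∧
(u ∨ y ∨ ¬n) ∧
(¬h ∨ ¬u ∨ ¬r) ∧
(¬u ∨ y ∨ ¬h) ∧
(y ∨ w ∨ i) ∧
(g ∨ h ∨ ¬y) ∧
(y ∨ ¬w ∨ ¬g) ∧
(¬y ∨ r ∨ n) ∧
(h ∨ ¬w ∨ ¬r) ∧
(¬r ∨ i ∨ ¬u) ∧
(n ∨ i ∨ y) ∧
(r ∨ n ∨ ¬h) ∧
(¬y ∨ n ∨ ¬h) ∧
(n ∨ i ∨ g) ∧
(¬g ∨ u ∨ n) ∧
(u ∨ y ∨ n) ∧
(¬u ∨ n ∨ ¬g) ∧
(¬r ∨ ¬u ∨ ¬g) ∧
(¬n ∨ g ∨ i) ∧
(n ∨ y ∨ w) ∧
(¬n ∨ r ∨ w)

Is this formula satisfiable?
Yes

Yes, the formula is satisfiable.

One satisfying assignment is: h=False, i=True, n=True, w=False, r=True, u=False, y=True, g=True

Verification: With this assignment, all 48 clauses evaluate to true.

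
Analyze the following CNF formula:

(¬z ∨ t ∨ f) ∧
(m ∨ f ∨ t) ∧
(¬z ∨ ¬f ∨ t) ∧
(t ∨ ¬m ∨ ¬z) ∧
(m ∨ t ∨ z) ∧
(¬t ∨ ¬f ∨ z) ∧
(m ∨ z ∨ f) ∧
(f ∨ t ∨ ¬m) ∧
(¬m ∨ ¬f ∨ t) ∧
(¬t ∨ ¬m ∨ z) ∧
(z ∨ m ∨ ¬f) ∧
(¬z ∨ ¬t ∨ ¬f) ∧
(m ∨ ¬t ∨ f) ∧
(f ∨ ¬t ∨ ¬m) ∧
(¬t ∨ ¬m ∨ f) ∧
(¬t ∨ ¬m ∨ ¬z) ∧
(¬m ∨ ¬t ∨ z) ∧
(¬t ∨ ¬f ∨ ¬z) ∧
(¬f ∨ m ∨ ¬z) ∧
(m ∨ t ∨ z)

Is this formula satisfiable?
No

No, the formula is not satisfiable.

No assignment of truth values to the variables can make all 20 clauses true simultaneously.

The formula is UNSAT (unsatisfiable).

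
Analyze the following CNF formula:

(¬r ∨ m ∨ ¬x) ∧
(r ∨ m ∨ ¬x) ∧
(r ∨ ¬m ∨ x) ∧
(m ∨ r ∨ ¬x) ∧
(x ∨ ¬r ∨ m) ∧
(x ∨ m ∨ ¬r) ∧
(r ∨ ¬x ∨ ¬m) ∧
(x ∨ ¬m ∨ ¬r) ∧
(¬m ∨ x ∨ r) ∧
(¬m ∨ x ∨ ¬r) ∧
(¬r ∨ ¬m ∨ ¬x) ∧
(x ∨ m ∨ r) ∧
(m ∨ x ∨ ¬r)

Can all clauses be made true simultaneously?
No

No, the formula is not satisfiable.

No assignment of truth values to the variables can make all 13 clauses true simultaneously.

The formula is UNSAT (unsatisfiable).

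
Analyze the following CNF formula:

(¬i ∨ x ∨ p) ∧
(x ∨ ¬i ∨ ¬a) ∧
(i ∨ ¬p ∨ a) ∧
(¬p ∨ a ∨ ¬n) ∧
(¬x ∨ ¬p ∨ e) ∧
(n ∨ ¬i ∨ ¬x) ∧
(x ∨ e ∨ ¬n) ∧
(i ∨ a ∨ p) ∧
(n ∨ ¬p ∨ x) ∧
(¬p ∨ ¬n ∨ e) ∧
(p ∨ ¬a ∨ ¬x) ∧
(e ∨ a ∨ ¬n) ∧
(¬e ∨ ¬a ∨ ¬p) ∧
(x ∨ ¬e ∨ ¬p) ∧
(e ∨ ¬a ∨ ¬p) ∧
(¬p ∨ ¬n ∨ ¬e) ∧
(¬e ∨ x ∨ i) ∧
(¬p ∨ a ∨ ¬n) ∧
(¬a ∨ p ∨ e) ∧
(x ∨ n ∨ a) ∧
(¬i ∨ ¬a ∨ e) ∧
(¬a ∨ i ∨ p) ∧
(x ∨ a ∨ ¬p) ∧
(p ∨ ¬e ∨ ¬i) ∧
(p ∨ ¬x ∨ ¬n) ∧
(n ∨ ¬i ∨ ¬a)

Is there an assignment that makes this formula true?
No

No, the formula is not satisfiable.

No assignment of truth values to the variables can make all 26 clauses true simultaneously.

The formula is UNSAT (unsatisfiable).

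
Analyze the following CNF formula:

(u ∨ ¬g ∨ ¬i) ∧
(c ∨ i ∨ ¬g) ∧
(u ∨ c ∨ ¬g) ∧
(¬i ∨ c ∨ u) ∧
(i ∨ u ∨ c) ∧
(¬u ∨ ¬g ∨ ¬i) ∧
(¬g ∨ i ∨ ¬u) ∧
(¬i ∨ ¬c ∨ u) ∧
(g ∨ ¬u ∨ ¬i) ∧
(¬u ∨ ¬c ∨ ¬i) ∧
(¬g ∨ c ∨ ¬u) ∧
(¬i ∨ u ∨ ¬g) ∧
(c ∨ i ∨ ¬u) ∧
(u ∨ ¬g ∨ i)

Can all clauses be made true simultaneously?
Yes

Yes, the formula is satisfiable.

One satisfying assignment is: g=False, u=True, c=True, i=False

Verification: With this assignment, all 14 clauses evaluate to true.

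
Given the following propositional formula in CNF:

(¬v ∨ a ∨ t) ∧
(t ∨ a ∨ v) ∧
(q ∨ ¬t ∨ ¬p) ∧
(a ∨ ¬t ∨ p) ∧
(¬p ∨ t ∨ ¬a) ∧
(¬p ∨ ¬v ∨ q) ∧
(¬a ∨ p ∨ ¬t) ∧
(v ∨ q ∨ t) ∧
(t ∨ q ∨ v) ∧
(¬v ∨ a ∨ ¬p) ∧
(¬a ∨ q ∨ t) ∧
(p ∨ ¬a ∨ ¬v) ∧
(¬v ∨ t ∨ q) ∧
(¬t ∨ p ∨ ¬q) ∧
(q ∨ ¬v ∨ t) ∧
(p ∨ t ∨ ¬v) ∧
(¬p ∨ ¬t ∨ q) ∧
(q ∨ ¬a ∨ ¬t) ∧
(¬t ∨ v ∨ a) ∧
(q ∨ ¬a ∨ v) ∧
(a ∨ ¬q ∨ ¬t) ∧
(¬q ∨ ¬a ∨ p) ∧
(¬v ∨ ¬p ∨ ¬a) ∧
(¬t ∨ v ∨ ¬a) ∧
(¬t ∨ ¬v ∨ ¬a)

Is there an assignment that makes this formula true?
No

No, the formula is not satisfiable.

No assignment of truth values to the variables can make all 25 clauses true simultaneously.

The formula is UNSAT (unsatisfiable).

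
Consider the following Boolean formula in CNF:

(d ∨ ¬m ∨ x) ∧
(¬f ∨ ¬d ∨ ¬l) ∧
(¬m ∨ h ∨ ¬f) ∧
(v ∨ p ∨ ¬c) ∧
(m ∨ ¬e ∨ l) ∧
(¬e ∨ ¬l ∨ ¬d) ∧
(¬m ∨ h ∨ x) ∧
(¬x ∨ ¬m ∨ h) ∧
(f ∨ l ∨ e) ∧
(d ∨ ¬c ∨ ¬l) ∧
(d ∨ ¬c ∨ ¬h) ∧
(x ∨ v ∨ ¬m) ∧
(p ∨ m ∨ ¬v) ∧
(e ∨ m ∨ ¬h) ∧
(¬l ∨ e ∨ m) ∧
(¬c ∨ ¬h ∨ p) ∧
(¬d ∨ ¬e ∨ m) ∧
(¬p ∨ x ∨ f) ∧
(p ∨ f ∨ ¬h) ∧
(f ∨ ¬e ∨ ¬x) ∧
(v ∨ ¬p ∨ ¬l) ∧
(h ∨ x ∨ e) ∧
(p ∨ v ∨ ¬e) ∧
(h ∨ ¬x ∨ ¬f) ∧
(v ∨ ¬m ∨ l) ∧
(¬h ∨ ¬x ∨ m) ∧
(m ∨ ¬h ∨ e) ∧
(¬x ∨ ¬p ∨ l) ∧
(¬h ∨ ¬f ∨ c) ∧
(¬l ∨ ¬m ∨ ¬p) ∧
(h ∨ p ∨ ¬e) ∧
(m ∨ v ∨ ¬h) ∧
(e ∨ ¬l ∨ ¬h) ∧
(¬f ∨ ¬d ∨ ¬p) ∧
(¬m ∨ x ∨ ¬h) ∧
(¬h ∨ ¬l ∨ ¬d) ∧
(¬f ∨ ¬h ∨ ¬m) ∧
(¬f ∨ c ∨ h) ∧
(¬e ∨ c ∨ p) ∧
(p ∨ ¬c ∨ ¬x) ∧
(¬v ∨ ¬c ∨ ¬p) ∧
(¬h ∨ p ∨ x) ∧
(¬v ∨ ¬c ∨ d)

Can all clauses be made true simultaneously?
No

No, the formula is not satisfiable.

No assignment of truth values to the variables can make all 43 clauses true simultaneously.

The formula is UNSAT (unsatisfiable).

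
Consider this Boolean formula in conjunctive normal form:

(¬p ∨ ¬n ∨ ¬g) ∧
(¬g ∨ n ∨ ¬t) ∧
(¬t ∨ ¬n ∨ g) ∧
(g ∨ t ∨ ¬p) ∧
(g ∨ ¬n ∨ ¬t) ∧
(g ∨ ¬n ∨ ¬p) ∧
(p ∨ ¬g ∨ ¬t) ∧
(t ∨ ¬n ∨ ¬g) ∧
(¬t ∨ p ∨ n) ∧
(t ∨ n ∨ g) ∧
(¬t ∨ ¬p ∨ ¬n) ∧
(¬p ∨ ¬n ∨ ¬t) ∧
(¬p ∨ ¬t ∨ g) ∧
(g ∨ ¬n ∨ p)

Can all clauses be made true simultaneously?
Yes

Yes, the formula is satisfiable.

One satisfying assignment is: g=True, p=False, n=False, t=False

Verification: With this assignment, all 14 clauses evaluate to true.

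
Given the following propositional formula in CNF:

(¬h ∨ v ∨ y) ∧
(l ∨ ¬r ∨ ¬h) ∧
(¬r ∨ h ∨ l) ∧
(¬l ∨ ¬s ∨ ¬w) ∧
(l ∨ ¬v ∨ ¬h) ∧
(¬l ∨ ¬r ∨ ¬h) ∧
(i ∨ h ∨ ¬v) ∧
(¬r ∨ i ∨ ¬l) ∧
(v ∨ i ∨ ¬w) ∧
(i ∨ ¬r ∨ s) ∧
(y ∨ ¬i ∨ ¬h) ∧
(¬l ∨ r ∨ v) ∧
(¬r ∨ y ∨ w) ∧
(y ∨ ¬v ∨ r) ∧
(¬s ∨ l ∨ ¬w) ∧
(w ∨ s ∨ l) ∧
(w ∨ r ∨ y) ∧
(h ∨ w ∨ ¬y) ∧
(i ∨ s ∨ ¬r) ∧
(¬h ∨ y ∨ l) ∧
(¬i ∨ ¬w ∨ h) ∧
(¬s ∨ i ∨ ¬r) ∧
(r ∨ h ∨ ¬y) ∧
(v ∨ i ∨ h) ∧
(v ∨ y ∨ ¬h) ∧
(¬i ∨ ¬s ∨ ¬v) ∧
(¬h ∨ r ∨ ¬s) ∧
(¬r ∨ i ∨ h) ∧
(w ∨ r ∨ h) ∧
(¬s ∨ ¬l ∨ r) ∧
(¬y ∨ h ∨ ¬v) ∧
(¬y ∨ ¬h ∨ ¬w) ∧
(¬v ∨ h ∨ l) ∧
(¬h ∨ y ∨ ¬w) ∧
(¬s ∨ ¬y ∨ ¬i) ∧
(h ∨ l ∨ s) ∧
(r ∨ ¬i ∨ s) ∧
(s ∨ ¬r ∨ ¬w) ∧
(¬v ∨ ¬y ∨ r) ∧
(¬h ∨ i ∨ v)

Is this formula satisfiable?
No

No, the formula is not satisfiable.

No assignment of truth values to the variables can make all 40 clauses true simultaneously.

The formula is UNSAT (unsatisfiable).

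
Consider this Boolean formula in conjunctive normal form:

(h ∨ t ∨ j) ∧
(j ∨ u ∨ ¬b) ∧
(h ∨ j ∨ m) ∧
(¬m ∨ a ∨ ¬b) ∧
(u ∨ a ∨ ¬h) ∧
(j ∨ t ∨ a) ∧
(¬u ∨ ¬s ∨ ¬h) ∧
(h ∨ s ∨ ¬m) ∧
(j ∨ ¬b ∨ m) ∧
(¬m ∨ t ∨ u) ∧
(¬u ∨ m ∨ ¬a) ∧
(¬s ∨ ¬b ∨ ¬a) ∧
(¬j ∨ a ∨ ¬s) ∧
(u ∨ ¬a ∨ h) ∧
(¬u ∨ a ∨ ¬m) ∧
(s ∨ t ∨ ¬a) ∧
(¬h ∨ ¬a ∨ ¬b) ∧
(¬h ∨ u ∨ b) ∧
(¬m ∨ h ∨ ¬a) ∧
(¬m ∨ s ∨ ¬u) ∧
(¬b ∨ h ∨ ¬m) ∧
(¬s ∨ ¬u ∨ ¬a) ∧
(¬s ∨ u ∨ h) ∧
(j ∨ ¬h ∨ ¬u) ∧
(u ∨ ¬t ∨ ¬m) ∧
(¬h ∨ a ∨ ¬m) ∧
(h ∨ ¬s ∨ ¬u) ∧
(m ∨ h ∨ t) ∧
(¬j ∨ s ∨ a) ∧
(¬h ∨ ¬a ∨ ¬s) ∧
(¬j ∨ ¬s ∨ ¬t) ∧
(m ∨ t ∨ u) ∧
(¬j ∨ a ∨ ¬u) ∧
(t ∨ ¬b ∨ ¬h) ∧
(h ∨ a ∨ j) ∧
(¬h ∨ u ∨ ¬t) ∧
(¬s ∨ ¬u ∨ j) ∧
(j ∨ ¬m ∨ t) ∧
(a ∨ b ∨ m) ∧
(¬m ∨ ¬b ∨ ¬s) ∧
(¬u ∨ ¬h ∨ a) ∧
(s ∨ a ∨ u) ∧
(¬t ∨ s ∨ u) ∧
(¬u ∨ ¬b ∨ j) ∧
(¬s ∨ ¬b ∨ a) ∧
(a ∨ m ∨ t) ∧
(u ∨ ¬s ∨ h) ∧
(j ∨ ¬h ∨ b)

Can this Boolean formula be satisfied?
No

No, the formula is not satisfiable.

No assignment of truth values to the variables can make all 48 clauses true simultaneously.

The formula is UNSAT (unsatisfiable).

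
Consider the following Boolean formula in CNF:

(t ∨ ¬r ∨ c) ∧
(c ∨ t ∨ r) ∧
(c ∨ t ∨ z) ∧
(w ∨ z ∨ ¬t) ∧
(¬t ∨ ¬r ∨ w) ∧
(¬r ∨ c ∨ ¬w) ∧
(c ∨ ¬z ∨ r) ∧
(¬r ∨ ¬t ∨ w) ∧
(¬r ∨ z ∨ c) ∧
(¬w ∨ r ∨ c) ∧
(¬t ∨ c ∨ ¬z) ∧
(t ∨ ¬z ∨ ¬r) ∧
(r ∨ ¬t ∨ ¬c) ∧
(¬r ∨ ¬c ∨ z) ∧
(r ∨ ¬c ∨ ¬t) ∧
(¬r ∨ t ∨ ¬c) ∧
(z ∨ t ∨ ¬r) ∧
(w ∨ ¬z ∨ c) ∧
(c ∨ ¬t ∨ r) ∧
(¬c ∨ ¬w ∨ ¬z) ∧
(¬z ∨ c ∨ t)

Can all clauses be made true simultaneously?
Yes

Yes, the formula is satisfiable.

One satisfying assignment is: r=False, t=False, c=True, z=False, w=False

Verification: With this assignment, all 21 clauses evaluate to true.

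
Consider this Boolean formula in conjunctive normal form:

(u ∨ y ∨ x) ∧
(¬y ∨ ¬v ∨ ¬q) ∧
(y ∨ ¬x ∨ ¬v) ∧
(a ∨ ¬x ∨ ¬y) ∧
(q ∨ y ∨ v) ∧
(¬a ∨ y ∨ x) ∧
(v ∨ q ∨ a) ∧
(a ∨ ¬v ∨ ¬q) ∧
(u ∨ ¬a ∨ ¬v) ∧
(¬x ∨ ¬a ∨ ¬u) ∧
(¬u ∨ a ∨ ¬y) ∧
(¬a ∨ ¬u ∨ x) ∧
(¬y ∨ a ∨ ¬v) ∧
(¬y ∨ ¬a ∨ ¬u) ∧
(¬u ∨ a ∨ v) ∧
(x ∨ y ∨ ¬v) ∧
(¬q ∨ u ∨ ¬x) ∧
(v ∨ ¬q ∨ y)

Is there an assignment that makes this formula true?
Yes

Yes, the formula is satisfiable.

One satisfying assignment is: u=False, x=False, a=False, q=True, v=False, y=True

Verification: With this assignment, all 18 clauses evaluate to true.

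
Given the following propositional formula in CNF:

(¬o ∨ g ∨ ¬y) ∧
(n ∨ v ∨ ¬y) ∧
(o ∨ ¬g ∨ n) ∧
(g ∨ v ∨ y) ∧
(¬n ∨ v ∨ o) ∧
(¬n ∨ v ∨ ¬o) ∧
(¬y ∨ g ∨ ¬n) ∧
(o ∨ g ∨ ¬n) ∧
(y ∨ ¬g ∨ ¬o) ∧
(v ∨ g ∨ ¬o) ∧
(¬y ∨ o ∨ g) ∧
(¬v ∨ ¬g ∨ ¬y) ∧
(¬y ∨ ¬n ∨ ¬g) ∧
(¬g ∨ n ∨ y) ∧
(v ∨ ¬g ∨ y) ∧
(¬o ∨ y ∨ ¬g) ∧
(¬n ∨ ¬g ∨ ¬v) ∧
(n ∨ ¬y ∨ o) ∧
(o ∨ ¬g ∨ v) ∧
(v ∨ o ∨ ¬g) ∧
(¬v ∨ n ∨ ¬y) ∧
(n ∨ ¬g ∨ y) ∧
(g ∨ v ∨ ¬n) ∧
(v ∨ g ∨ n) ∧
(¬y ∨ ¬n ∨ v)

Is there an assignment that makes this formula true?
Yes

Yes, the formula is satisfiable.

One satisfying assignment is: y=False, o=False, g=False, v=True, n=False

Verification: With this assignment, all 25 clauses evaluate to true.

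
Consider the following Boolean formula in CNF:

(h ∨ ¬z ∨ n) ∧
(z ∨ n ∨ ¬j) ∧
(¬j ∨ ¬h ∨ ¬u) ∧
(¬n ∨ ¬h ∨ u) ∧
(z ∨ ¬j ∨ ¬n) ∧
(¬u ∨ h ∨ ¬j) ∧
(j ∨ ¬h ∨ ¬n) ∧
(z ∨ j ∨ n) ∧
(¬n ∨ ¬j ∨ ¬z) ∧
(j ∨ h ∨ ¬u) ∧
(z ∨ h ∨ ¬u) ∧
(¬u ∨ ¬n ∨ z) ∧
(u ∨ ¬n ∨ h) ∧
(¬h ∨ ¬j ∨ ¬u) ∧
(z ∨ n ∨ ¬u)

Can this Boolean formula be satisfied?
Yes

Yes, the formula is satisfiable.

One satisfying assignment is: u=False, z=True, n=False, h=True, j=True

Verification: With this assignment, all 15 clauses evaluate to true.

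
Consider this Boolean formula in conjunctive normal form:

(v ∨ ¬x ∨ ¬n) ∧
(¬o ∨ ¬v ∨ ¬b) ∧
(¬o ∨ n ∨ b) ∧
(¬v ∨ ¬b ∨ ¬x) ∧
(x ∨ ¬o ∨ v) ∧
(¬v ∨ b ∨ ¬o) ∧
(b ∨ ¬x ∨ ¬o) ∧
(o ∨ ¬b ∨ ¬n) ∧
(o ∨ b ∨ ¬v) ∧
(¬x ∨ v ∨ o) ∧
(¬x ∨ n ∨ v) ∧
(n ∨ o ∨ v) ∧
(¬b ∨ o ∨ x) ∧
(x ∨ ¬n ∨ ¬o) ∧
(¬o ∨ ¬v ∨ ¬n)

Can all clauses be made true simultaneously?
Yes

Yes, the formula is satisfiable.

One satisfying assignment is: x=False, o=False, b=False, v=False, n=True

Verification: With this assignment, all 15 clauses evaluate to true.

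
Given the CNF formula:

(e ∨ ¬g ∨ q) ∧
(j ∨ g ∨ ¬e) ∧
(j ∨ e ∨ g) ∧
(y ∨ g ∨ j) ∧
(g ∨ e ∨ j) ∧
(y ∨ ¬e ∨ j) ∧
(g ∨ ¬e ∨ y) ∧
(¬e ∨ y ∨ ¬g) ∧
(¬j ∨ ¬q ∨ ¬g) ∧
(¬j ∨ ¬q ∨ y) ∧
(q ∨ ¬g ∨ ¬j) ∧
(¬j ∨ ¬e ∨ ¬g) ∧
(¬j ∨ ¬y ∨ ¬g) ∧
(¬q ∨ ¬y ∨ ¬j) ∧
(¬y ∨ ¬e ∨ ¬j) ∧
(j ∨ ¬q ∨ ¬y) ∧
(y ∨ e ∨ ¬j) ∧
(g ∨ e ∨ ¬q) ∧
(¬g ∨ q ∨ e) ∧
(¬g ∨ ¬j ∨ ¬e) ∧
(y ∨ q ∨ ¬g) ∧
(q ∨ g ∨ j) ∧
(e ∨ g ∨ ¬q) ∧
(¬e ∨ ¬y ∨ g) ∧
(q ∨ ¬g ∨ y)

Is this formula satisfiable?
Yes

Yes, the formula is satisfiable.

One satisfying assignment is: e=False, j=True, g=False, q=False, y=True

Verification: With this assignment, all 25 clauses evaluate to true.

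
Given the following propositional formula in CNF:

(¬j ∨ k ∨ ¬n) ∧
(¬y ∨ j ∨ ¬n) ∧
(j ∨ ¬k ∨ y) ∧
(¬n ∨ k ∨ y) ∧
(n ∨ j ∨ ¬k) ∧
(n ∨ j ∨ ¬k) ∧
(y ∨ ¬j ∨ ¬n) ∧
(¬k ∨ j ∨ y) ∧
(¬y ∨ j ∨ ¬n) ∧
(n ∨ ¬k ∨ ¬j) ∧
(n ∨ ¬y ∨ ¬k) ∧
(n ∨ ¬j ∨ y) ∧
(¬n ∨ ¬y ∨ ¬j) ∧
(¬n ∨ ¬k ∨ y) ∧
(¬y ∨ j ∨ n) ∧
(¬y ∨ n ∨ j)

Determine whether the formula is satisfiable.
Yes

Yes, the formula is satisfiable.

One satisfying assignment is: n=False, j=False, k=False, y=False

Verification: With this assignment, all 16 clauses evaluate to true.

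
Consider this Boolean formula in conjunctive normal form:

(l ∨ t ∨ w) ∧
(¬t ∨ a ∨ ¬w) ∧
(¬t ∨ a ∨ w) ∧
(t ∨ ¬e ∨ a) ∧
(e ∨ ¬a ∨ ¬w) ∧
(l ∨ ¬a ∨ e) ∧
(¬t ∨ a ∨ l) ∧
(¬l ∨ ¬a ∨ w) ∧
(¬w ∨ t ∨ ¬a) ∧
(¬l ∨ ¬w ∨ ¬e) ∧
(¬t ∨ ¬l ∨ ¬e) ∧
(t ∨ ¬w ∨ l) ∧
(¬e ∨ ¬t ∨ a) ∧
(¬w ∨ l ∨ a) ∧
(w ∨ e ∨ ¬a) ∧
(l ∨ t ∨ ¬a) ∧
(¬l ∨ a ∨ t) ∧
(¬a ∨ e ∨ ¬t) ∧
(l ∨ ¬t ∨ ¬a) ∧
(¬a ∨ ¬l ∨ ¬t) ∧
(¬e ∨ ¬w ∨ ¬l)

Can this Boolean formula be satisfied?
No

No, the formula is not satisfiable.

No assignment of truth values to the variables can make all 21 clauses true simultaneously.

The formula is UNSAT (unsatisfiable).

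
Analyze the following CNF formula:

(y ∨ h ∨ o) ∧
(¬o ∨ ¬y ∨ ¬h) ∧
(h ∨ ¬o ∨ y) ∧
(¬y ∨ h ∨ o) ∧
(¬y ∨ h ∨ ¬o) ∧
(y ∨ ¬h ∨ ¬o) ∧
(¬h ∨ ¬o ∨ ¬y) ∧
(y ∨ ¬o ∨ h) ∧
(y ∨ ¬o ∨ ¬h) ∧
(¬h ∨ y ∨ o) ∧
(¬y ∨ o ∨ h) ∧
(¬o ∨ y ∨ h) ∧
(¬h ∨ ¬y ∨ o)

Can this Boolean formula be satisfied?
No

No, the formula is not satisfiable.

No assignment of truth values to the variables can make all 13 clauses true simultaneously.

The formula is UNSAT (unsatisfiable).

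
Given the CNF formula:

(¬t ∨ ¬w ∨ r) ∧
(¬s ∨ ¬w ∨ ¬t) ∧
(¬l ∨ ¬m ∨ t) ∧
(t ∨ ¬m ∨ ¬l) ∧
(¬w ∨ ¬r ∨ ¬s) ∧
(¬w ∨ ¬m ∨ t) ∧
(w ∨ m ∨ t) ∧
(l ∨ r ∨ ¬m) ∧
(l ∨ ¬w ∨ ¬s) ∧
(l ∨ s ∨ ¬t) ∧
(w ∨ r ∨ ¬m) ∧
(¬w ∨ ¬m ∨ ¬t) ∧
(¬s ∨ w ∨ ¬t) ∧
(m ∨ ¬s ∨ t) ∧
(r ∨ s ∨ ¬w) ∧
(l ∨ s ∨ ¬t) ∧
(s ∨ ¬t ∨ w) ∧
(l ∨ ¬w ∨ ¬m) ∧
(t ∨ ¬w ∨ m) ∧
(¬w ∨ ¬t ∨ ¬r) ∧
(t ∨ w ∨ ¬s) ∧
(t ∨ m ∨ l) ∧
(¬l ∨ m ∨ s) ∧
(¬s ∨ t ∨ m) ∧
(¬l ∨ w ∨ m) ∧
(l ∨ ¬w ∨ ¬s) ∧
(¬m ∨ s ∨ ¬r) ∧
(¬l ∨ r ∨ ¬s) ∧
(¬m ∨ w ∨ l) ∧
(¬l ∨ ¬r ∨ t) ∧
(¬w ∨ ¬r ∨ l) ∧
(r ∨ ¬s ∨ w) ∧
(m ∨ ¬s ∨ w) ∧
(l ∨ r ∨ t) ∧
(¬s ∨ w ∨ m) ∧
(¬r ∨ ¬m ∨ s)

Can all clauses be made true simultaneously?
No

No, the formula is not satisfiable.

No assignment of truth values to the variables can make all 36 clauses true simultaneously.

The formula is UNSAT (unsatisfiable).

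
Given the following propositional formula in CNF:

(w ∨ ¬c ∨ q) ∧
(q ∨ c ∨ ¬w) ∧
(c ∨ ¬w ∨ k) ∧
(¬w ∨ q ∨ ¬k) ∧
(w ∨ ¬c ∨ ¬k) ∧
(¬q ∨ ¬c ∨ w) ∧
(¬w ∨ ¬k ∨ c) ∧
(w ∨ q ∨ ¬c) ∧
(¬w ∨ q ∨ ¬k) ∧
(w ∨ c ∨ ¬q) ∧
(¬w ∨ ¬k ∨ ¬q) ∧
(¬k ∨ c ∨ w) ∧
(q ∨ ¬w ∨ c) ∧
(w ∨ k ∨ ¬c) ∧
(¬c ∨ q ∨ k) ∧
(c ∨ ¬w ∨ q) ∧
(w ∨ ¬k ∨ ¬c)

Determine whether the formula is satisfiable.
Yes

Yes, the formula is satisfiable.

One satisfying assignment is: c=False, k=False, q=False, w=False

Verification: With this assignment, all 17 clauses evaluate to true.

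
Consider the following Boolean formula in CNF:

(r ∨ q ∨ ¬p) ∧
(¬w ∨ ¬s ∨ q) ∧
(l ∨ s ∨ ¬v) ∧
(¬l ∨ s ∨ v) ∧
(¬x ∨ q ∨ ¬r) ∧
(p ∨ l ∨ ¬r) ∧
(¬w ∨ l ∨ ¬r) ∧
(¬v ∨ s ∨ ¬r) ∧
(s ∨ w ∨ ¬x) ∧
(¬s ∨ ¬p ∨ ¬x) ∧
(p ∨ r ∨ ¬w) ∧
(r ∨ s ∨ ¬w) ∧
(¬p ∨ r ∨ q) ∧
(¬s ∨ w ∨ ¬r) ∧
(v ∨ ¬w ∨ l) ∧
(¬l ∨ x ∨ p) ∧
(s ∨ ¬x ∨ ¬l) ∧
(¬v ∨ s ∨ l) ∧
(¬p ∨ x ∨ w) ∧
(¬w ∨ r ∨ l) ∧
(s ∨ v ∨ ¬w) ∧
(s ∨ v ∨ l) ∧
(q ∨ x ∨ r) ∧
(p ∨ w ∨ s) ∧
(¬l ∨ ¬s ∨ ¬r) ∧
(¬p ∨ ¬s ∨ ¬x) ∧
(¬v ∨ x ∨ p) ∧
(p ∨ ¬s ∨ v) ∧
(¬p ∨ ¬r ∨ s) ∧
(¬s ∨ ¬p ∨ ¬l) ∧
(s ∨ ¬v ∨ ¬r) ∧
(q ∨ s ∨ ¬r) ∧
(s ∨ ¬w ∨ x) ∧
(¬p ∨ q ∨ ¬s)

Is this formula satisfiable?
Yes

Yes, the formula is satisfiable.

One satisfying assignment is: r=False, l=False, s=True, q=False, x=True, v=True, p=False, w=False

Verification: With this assignment, all 34 clauses evaluate to true.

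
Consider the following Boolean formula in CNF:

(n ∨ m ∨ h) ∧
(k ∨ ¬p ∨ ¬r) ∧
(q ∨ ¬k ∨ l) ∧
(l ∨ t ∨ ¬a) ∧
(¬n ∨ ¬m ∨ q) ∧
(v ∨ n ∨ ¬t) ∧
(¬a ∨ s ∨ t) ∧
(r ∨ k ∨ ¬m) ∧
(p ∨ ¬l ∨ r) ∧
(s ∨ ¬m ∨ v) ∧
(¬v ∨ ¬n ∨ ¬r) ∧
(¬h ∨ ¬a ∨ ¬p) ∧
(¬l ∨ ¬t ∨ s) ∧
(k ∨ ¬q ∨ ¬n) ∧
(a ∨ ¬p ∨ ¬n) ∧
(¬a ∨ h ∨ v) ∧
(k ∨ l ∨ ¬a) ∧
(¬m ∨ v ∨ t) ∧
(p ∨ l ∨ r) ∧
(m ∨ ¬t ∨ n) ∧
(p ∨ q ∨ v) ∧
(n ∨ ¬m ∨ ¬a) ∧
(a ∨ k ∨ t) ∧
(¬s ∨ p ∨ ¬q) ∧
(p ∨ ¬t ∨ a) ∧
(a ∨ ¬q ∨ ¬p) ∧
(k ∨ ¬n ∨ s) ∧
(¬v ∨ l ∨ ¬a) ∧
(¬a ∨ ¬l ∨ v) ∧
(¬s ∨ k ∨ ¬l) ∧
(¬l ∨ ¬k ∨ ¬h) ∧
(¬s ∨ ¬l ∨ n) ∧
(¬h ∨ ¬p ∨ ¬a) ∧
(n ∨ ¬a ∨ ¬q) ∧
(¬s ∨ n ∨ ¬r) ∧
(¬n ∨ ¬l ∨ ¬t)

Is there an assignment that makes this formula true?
Yes

Yes, the formula is satisfiable.

One satisfying assignment is: r=True, p=False, n=False, l=False, v=False, q=True, a=False, k=True, s=False, t=False, m=False, h=True

Verification: With this assignment, all 36 clauses evaluate to true.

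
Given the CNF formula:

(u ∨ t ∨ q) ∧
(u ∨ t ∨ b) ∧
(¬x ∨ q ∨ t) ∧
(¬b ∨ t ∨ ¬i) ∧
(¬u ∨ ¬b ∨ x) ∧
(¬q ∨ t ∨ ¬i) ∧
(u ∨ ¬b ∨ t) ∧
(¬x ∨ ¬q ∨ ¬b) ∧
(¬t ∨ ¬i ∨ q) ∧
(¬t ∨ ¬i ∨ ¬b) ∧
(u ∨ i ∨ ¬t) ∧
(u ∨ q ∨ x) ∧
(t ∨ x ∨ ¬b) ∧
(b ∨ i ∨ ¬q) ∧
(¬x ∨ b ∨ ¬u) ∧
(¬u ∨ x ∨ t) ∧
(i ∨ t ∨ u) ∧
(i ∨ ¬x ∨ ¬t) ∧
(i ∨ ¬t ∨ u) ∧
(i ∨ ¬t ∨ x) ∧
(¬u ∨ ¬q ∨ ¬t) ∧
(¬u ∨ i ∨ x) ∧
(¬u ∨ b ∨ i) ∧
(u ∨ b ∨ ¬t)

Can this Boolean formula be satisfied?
No

No, the formula is not satisfiable.

No assignment of truth values to the variables can make all 24 clauses true simultaneously.

The formula is UNSAT (unsatisfiable).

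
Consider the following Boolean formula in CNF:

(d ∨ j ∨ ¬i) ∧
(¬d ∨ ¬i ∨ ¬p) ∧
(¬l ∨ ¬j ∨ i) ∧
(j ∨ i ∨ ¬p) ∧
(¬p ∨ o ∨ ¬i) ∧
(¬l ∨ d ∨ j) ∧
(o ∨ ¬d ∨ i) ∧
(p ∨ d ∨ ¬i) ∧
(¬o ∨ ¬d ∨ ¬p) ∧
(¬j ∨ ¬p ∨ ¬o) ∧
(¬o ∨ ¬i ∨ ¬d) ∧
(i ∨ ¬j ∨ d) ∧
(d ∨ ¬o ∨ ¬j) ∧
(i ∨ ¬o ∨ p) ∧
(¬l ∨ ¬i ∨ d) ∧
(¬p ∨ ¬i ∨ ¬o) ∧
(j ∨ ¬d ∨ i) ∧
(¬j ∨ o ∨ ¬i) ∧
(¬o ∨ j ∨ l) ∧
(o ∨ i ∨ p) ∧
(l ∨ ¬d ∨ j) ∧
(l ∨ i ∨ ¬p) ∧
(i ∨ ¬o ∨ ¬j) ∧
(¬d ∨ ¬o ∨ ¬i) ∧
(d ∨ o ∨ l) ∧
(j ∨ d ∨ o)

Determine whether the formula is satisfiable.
Yes

Yes, the formula is satisfiable.

One satisfying assignment is: j=False, p=False, o=False, d=True, l=True, i=True

Verification: With this assignment, all 26 clauses evaluate to true.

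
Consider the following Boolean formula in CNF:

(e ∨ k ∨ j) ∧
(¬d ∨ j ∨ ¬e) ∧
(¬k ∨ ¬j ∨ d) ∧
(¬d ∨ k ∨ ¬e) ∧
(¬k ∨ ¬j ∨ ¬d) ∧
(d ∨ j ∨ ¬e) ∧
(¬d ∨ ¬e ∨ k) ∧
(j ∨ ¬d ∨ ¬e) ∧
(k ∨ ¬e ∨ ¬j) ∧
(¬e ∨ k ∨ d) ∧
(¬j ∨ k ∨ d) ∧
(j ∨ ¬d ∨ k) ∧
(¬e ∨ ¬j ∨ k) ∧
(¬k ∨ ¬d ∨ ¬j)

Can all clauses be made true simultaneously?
Yes

Yes, the formula is satisfiable.

One satisfying assignment is: e=False, k=True, j=False, d=False

Verification: With this assignment, all 14 clauses evaluate to true.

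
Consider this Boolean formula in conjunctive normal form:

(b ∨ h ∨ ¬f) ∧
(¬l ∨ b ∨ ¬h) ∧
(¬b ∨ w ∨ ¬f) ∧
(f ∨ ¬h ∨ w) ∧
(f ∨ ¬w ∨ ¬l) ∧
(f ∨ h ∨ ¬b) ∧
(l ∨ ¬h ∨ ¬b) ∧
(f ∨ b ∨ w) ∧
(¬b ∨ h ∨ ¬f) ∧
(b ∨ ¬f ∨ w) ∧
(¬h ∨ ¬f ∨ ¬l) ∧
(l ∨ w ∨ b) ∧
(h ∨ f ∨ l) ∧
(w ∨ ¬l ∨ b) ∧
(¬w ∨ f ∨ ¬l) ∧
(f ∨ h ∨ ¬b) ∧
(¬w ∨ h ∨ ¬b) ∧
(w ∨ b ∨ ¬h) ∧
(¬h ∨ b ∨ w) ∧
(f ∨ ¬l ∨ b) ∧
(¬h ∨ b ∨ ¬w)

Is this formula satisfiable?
No

No, the formula is not satisfiable.

No assignment of truth values to the variables can make all 21 clauses true simultaneously.

The formula is UNSAT (unsatisfiable).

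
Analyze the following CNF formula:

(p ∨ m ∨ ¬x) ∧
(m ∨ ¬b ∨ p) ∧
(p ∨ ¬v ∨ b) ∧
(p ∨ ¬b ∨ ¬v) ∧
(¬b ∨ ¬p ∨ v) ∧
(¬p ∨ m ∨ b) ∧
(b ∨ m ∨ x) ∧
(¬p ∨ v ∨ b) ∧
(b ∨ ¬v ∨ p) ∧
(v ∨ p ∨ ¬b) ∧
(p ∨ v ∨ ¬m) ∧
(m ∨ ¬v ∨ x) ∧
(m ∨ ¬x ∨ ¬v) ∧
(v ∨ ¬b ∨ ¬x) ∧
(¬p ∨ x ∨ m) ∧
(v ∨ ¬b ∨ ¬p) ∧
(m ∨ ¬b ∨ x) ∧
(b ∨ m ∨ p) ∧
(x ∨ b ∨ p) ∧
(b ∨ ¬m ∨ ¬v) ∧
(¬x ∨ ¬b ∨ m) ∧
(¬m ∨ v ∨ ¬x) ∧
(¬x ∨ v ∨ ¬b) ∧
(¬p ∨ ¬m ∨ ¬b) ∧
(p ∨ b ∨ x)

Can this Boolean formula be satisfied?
No

No, the formula is not satisfiable.

No assignment of truth values to the variables can make all 25 clauses true simultaneously.

The formula is UNSAT (unsatisfiable).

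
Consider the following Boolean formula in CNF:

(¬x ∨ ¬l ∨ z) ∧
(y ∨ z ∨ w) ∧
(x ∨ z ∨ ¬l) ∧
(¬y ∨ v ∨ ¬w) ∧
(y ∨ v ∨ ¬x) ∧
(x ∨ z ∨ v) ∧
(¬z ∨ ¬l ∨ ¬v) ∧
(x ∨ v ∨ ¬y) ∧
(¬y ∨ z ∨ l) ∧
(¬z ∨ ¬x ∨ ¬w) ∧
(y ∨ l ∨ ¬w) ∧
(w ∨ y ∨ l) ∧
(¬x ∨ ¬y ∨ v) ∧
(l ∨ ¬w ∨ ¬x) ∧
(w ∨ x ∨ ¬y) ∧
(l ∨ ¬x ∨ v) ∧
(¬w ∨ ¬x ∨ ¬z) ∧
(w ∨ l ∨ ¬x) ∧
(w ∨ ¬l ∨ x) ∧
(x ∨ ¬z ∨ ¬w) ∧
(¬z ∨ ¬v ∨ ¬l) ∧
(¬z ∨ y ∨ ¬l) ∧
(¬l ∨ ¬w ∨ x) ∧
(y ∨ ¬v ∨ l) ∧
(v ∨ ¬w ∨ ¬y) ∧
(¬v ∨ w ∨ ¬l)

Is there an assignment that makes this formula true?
No

No, the formula is not satisfiable.

No assignment of truth values to the variables can make all 26 clauses true simultaneously.

The formula is UNSAT (unsatisfiable).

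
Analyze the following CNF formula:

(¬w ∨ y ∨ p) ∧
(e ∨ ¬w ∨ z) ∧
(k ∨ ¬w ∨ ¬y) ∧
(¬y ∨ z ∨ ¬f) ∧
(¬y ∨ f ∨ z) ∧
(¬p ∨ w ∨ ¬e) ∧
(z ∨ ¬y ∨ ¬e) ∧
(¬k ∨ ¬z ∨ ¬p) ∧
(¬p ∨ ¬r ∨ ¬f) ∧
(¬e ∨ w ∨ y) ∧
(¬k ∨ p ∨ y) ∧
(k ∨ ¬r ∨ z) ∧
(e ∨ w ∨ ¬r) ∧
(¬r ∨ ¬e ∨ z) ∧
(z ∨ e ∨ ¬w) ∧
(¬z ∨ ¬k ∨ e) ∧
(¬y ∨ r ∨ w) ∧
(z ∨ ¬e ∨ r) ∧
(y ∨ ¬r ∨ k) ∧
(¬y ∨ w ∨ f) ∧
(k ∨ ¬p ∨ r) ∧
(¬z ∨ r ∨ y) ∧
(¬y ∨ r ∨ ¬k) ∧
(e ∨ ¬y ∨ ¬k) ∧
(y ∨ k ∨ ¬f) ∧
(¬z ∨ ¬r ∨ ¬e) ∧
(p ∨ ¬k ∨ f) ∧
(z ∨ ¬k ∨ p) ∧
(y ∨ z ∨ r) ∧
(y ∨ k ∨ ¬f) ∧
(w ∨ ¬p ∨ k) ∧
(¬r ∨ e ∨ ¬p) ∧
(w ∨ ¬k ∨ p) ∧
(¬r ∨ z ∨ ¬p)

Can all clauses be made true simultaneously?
No

No, the formula is not satisfiable.

No assignment of truth values to the variables can make all 34 clauses true simultaneously.

The formula is UNSAT (unsatisfiable).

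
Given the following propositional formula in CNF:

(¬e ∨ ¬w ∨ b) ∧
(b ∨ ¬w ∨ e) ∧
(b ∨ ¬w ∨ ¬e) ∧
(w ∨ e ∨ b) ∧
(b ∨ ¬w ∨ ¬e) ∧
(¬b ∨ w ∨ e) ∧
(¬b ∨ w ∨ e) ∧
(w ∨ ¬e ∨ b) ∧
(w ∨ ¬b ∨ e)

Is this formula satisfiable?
Yes

Yes, the formula is satisfiable.

One satisfying assignment is: e=True, b=True, w=False

Verification: With this assignment, all 9 clauses evaluate to true.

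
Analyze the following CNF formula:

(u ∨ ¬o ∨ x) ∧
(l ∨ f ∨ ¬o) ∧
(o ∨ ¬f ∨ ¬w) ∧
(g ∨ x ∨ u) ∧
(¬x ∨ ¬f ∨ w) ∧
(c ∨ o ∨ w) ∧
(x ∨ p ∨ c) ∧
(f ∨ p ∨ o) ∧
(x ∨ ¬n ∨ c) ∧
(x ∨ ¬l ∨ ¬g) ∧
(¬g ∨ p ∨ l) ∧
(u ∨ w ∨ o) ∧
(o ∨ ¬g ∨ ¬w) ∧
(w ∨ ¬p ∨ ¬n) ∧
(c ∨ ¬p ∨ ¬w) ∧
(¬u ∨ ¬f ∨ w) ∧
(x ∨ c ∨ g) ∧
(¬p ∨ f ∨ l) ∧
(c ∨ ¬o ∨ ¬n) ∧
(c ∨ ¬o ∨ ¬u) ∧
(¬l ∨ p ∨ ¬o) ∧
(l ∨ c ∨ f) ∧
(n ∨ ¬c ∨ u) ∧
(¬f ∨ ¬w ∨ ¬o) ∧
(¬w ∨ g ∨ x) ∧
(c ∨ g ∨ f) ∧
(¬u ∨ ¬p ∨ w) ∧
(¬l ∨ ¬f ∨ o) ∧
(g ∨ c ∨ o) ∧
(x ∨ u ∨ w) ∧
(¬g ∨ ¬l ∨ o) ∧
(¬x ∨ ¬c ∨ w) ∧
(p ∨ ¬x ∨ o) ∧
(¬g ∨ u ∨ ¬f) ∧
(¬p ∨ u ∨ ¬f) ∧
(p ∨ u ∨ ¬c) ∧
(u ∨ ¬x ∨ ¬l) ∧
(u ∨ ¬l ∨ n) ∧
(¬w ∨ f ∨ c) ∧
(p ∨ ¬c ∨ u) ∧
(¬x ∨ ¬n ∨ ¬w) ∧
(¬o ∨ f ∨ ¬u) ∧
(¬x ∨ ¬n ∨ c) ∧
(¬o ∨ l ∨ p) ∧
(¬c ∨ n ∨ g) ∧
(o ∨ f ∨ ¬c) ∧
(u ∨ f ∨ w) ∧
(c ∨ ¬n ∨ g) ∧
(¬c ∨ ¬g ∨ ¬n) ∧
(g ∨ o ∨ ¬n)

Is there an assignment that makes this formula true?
No

No, the formula is not satisfiable.

No assignment of truth values to the variables can make all 50 clauses true simultaneously.

The formula is UNSAT (unsatisfiable).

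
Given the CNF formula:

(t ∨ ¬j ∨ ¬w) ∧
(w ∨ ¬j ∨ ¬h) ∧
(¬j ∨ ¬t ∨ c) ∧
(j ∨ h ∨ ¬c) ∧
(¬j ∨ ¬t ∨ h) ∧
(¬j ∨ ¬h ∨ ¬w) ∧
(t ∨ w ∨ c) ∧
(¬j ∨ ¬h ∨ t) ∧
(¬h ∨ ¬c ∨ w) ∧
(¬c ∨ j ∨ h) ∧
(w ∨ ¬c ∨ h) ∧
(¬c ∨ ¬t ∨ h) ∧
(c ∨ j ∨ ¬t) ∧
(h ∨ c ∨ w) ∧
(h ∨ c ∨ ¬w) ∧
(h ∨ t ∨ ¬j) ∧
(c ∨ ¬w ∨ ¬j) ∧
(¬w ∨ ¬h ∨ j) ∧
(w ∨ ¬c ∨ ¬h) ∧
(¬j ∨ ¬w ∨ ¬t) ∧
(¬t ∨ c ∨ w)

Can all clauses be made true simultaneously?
No

No, the formula is not satisfiable.

No assignment of truth values to the variables can make all 21 clauses true simultaneously.

The formula is UNSAT (unsatisfiable).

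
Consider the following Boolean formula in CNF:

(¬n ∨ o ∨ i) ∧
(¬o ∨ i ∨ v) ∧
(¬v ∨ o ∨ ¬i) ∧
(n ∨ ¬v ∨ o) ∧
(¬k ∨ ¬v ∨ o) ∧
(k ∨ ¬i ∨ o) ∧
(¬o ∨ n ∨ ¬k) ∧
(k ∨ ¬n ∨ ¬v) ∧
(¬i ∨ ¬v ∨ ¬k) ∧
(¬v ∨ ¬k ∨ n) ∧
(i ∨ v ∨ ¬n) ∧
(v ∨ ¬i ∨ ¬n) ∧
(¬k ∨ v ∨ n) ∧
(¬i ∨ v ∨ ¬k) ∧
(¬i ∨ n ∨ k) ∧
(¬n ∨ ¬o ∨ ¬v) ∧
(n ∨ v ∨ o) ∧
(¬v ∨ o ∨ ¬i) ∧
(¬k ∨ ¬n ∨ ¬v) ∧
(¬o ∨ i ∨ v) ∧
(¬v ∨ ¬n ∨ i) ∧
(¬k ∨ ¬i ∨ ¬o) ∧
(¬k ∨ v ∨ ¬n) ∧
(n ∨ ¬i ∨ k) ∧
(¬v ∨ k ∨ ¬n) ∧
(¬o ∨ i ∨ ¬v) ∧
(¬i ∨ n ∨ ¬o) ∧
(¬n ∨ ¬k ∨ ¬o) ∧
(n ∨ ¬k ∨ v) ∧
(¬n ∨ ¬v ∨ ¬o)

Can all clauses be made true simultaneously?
No

No, the formula is not satisfiable.

No assignment of truth values to the variables can make all 30 clauses true simultaneously.

The formula is UNSAT (unsatisfiable).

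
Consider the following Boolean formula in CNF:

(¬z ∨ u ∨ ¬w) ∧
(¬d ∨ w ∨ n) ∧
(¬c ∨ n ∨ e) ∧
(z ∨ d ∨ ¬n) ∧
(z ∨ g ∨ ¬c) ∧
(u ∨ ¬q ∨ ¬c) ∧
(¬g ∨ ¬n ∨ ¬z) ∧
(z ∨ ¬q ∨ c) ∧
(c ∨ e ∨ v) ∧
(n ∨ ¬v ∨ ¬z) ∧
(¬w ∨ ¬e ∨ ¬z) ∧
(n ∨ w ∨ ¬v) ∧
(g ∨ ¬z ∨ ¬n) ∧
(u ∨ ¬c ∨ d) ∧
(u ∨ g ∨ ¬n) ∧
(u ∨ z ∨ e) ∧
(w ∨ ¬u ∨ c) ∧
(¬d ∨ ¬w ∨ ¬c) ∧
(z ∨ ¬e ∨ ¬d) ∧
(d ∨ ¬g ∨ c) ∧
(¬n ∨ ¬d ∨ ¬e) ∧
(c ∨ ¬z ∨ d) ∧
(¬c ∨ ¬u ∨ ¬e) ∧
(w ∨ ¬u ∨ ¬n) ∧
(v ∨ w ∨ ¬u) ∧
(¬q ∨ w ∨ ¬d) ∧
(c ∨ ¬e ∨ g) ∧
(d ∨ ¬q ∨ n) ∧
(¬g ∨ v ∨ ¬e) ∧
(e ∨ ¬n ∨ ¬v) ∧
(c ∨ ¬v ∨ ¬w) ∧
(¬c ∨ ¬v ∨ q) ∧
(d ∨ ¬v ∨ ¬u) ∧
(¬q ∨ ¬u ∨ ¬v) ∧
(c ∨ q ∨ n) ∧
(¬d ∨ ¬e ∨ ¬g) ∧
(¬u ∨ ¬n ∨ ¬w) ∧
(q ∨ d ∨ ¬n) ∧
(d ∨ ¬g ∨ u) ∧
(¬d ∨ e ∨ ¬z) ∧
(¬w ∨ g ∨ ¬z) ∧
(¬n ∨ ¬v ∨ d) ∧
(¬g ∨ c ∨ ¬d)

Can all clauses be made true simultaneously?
No

No, the formula is not satisfiable.

No assignment of truth values to the variables can make all 43 clauses true simultaneously.

The formula is UNSAT (unsatisfiable).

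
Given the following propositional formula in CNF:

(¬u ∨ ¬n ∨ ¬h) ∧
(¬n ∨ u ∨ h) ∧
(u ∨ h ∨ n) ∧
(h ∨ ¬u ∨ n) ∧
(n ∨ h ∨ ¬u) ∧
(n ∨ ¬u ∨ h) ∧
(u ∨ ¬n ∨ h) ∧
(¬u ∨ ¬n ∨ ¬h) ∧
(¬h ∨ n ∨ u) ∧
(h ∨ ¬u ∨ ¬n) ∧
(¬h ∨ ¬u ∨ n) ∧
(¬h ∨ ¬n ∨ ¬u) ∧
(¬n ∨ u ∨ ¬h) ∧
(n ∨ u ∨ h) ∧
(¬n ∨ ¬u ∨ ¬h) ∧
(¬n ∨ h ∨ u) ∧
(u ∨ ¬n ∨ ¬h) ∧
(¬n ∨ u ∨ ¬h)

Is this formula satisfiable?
No

No, the formula is not satisfiable.

No assignment of truth values to the variables can make all 18 clauses true simultaneously.

The formula is UNSAT (unsatisfiable).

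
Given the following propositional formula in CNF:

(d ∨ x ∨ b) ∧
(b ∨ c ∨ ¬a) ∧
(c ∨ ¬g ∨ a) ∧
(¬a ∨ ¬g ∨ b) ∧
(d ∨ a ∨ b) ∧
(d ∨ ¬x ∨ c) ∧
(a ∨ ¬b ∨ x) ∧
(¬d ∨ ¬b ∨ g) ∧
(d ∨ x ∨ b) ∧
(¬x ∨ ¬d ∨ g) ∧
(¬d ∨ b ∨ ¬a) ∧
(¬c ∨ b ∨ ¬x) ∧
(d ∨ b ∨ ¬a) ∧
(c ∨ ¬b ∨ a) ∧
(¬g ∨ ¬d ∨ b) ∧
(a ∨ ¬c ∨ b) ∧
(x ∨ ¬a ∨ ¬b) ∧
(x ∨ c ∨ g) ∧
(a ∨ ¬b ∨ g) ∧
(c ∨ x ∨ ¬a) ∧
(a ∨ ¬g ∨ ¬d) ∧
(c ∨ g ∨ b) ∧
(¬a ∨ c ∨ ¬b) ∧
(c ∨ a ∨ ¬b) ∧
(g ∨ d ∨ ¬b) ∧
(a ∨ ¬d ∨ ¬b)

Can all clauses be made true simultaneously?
Yes

Yes, the formula is satisfiable.

One satisfying assignment is: g=True, b=True, x=True, c=True, d=False, a=False

Verification: With this assignment, all 26 clauses evaluate to true.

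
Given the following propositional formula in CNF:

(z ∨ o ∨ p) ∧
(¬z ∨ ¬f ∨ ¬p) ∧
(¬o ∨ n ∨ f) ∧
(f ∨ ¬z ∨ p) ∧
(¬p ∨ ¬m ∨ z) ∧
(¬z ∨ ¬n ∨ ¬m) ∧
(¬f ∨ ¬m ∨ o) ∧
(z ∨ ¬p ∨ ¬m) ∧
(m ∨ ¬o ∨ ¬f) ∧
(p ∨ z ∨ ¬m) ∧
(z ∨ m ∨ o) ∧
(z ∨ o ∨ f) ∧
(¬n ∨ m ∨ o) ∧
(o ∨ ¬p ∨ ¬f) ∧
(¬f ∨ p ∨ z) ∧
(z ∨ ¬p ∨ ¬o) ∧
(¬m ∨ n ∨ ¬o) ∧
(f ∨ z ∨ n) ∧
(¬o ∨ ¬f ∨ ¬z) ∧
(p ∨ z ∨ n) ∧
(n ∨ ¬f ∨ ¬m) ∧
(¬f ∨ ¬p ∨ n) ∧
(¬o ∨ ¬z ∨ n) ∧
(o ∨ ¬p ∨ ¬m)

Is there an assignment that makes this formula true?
Yes

Yes, the formula is satisfiable.

One satisfying assignment is: f=False, o=False, n=False, z=True, p=True, m=False

Verification: With this assignment, all 24 clauses evaluate to true.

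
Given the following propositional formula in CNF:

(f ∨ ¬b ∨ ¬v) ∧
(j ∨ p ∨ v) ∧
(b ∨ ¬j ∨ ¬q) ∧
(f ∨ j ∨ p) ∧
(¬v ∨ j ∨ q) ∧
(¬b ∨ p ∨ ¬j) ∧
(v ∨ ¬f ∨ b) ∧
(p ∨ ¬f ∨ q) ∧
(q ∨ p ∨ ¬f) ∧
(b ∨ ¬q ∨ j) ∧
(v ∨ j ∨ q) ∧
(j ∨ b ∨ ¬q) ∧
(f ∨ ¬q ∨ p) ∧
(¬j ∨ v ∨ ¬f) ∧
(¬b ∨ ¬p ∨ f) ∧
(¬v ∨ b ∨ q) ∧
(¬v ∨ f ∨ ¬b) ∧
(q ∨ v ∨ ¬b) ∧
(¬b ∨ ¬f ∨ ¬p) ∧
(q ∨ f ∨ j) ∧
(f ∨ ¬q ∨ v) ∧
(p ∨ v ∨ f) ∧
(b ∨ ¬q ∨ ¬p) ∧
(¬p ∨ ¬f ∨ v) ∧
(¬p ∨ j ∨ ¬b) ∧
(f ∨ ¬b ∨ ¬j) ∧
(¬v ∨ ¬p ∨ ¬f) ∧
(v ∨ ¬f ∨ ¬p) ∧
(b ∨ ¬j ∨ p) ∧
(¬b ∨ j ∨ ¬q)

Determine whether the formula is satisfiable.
Yes

Yes, the formula is satisfiable.

One satisfying assignment is: b=False, p=True, f=False, v=False, j=True, q=False

Verification: With this assignment, all 30 clauses evaluate to true.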